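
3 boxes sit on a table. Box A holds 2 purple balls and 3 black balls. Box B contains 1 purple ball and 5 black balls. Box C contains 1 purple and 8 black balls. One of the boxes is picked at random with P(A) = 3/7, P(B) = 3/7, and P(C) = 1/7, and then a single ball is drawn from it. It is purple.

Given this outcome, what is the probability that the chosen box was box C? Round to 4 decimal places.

The likelihood of this draw under each hypothesis: P(data | box A) = (2/5) = 2/5; P(data | box B) = (1/6) = 1/6; P(data | box C) = (1/9) = 1/9.
Weighting by the prior gives 3/7 · 2/5 = 6/35, 3/7 · 1/6 = 1/14, 1/7 · 1/9 = 1/63; summing to 163/630.
Therefore the posterior P(box C | data) = (1/63) / (163/630) = 10/163.

0.0613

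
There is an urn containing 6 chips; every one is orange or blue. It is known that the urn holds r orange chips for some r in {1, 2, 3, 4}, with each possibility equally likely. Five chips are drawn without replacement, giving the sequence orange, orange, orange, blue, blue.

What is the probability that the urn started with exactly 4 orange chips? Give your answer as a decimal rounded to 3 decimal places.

For each hypothesis, P(data | H) works out to: P(data | r = 1) = (1/6)(0/5) = 0; P(data | r = 2) = (2/6)(1/5)(0/4) = 0; P(data | r = 3) = (3/6)(2/5)(1/4)(3/3)(2/2) = 1/20; P(data | r = 4) = (4/6)(3/5)(2/4)(2/3)(1/2) = 1/15.
Multiplying each by its prior: 1/4 · 0 = 0, 1/4 · 0 = 0, 1/4 · 1/20 = 1/80, 1/4 · 1/15 = 1/60; summing to 7/240.
Hence P(r = 4 | data) = (1/60) / (7/240) = 4/7.

0.571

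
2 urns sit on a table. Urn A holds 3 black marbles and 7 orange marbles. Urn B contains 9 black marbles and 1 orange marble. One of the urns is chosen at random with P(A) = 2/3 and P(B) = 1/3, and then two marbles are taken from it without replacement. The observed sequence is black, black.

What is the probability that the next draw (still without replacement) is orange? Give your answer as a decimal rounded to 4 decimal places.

The likelihood of the observed sequence under each hypothesis: P(data | urn A) = (3/10)(2/9) = 1/15; P(data | urn B) = (9/10)(8/9) = 4/5.
The prior-weighted likelihoods are 2/3 · 1/15 = 2/45, 1/3 · 4/5 = 4/15; these sum to 14/45.
Normalising, the posterior is P(urn A | data) = 1/7, P(urn B | data) = 6/7.
Averaging over the posterior, P(orange next | data) = (7/8)(1/7) + (1/8)(6/7) = 13/56.

0.2321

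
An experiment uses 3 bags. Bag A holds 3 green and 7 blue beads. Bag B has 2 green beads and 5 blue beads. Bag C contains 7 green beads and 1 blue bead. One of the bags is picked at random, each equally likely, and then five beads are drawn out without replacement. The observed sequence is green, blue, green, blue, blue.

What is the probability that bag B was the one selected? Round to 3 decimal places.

0.533

The likelihood of the observed sequence under each hypothesis: P(data | bag A) = (3/10)(7/9)(2/8)(6/7)(5/6) = 1/24; P(data | bag B) = (2/7)(5/6)(1/5)(4/4)(3/3) = 1/21; P(data | bag C) = (7/8)(1/7)(6/6)(0/5) = 0.
Multiplying each by its prior: 1/3 · 1/24 = 1/72, 1/3 · 1/21 = 1/63, 1/3 · 0 = 0; these sum to 5/168.
So P(bag B | data) = (1/63) / (5/168) = 8/15.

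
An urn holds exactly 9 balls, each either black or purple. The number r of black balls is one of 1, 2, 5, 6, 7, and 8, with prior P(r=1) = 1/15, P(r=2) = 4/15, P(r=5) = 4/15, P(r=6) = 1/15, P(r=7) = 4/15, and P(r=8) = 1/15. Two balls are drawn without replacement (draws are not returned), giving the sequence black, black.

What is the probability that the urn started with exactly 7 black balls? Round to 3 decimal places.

0.491

Under each hypothesis, the probability of the observed sequence is: P(data | r = 1) = (1/9)(0/8) = 0; P(data | r = 2) = (2/9)(1/8) = 1/36; P(data | r = 5) = (5/9)(4/8) = 5/18; P(data | r = 6) = (6/9)(5/8) = 5/12; P(data | r = 7) = (7/9)(6/8) = 7/12; P(data | r = 8) = (8/9)(7/8) = 7/9.
The prior-weighted likelihoods are 1/15 · 0 = 0, 4/15 · 1/36 = 1/135, 4/15 · 5/18 = 2/27, 1/15 · 5/12 = 1/36, 4/15 · 7/12 = 7/45, 1/15 · 7/9 = 7/135; with total 19/60.
So P(r = 7 | data) = (7/45) / (19/60) = 28/57.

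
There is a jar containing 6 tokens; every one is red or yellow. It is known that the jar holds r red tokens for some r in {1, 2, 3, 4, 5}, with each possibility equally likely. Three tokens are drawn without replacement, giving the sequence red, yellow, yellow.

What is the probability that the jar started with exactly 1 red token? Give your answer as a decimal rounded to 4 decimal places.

For each hypothesis, P(data | H) works out to: P(data | r = 1) = (1/6)(5/5)(4/4) = 1/6; P(data | r = 2) = (2/6)(4/5)(3/4) = 1/5; P(data | r = 3) = (3/6)(3/5)(2/4) = 3/20; P(data | r = 4) = (4/6)(2/5)(1/4) = 1/15; P(data | r = 5) = (5/6)(1/5)(0/4) = 0.
Weighting by the prior gives 1/5 · 1/6 = 1/30, 1/5 · 1/5 = 1/25, 1/5 · 3/20 = 3/100, 1/5 · 1/15 = 1/75, 1/5 · 0 = 0; these sum to 7/60.
Therefore the posterior P(r = 1 | data) = (1/30) / (7/60) = 2/7.

0.2857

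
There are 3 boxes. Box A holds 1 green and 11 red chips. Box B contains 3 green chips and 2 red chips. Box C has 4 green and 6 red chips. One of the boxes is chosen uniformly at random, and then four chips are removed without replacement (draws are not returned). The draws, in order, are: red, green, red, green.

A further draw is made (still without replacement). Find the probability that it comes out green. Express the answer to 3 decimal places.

For each hypothesis, P(data | H) works out to: P(data | box A) = (11/12)(1/11)(10/10)(0/9) = 0; P(data | box B) = (2/5)(3/4)(1/3)(2/2) = 1/10; P(data | box C) = (6/10)(4/9)(5/8)(3/7) = 1/14.
Weighting by the prior gives 1/3 · 0 = 0, 1/3 · 1/10 = 1/30, 1/3 · 1/14 = 1/42; with total 2/35.
Normalising, the posterior is P(box A | data) = 0, P(box B | data) = 7/12, P(box C | data) = 5/12.
The predictive probability is P(green next | data) = (1)(7/12) + (1/3)(5/12) = 13/18.

0.722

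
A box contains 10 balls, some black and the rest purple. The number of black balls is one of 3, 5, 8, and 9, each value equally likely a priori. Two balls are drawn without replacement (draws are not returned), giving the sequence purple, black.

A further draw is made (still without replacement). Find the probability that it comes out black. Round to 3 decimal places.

0.574

For each hypothesis, P(data | H) works out to: P(data | r = 3) = (7/10)(3/9) = 7/30; P(data | r = 5) = (5/10)(5/9) = 5/18; P(data | r = 8) = (2/10)(8/9) = 8/45; P(data | r = 9) = (1/10)(9/9) = 1/10.
Weighting by the prior gives 1/4 · 7/30 = 7/120, 1/4 · 5/18 = 5/72, 1/4 · 8/45 = 2/45, 1/4 · 1/10 = 1/40; with total 71/360.
Normalising, the posterior is P(r = 3 | data) = 21/71, P(r = 5 | data) = 25/71, P(r = 8 | data) = 16/71, P(r = 9 | data) = 9/71.
The predictive probability is P(black next | data) = (1/4)(21/71) + (1/2)(25/71) + (7/8)(16/71) + (1)(9/71) = 163/284.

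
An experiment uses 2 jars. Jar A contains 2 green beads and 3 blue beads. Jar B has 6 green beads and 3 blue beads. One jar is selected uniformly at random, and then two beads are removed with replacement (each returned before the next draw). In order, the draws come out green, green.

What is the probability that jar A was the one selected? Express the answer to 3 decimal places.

For each hypothesis, P(data | H) works out to: P(data | jar A) = (2/5)(2/5) = 4/25; P(data | jar B) = (6/9)(6/9) = 4/9.
Multiplying each by its prior: 1/2 · 4/25 = 2/25, 1/2 · 4/9 = 2/9; with total 68/225.
Hence P(jar A | data) = (2/25) / (68/225) = 9/34.

0.265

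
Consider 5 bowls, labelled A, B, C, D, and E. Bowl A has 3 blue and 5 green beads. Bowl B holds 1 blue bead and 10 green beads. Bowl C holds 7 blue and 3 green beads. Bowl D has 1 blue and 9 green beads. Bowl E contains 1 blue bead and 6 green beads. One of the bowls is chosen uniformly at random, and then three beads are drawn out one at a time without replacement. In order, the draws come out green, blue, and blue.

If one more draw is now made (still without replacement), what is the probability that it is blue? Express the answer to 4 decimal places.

Compute the likelihood of the observed sequence for each case: P(data | bowl A) = (5/8)(3/7)(2/6) = 5/56; P(data | bowl B) = (10/11)(1/10)(0/9) = 0; P(data | bowl C) = (3/10)(7/9)(6/8) = 7/40; P(data | bowl D) = (9/10)(1/9)(0/8) = 0; P(data | bowl E) = (6/7)(1/6)(0/5) = 0.
The prior-weighted likelihoods are 1/5 · 5/56 = 1/56, 1/5 · 0 = 0, 1/5 · 7/40 = 7/200, 1/5 · 0 = 0, 1/5 · 0 = 0; with total 37/700.
Dividing through by the total gives posterior P(bowl A | data) = 25/74, P(bowl B | data) = 0, P(bowl C | data) = 49/74, P(bowl D | data) = 0, P(bowl E | data) = 0.
The predictive probability is P(blue next | data) = (1/5)(25/74) + (5/7)(49/74) = 20/37.

0.5405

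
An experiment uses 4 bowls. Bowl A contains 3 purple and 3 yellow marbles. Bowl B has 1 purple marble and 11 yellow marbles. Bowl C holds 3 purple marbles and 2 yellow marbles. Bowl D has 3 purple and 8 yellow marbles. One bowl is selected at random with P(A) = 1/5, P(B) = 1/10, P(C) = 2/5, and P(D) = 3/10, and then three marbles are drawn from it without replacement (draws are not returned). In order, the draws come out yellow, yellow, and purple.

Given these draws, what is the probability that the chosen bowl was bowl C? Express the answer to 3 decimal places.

0.309

For each hypothesis, P(data | H) works out to: P(data | bowl A) = (3/6)(2/5)(3/4) = 0.15; P(data | bowl B) = (11/12)(10/11)(1/10) = 0.083333; P(data | bowl C) = (2/5)(1/4)(3/3) = 0.1; P(data | bowl D) = (8/11)(7/10)(3/9) = 0.1697.
The prior-weighted likelihoods are 1/5 · 0.15 = 0.03, 1/10 · 0.083333 = 0.0083333, 2/5 · 0.1 = 0.04, 3/10 · 0.1697 = 0.050909; with total 0.12924.
Therefore the posterior P(bowl C | data) = (0.04) / (0.12924) = 0.3095.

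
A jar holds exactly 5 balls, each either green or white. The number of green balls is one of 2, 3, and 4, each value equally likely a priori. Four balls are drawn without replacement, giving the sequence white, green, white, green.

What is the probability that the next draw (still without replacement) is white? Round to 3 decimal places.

Under each hypothesis, the probability of the observed sequence is: P(data | r = 2) = (3/5)(2/4)(2/3)(1/2) = 1/10; P(data | r = 3) = (2/5)(3/4)(1/3)(2/2) = 1/10; P(data | r = 4) = (1/5)(4/4)(0/3) = 0.
Weighting by the prior gives 1/3 · 1/10 = 1/30, 1/3 · 1/10 = 1/30, 1/3 · 0 = 0; with total 1/15.
Normalising, the posterior is P(r = 2 | data) = 1/2, P(r = 3 | data) = 1/2, P(r = 4 | data) = 0.
The predictive probability is P(white next | data) = (1)(1/2) + (0)(1/2) = 1/2.

0.500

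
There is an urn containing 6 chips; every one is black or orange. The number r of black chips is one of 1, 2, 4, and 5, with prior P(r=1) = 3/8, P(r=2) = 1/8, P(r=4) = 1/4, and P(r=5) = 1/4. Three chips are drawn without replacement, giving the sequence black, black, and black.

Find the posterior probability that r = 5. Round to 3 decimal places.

0.714

The likelihood of the observed sequence under each hypothesis: P(data | r = 1) = (1/6)(0/5) = 0; P(data | r = 2) = (2/6)(1/5)(0/4) = 0; P(data | r = 4) = (4/6)(3/5)(2/4) = 1/5; P(data | r = 5) = (5/6)(4/5)(3/4) = 1/2.
Weighting by the prior gives 3/8 · 0 = 0, 1/8 · 0 = 0, 1/4 · 1/5 = 1/20, 1/4 · 1/2 = 1/8; these sum to 7/40.
So P(r = 5 | data) = (1/8) / (7/40) = 5/7.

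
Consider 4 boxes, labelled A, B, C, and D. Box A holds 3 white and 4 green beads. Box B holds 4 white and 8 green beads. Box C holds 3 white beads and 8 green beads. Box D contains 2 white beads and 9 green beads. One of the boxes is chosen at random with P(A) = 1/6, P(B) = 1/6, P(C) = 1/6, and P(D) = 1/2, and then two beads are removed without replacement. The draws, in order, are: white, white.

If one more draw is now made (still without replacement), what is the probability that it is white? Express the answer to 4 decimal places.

0.1540

The likelihood of the observed sequence under each hypothesis: P(data | box A) = (3/7)(2/6) = 1/7; P(data | box B) = (4/12)(3/11) = 1/11; P(data | box C) = (3/11)(2/10) = 3/55; P(data | box D) = (2/11)(1/10) = 1/55.
Weighting by the prior gives 1/6 · 1/7 = 1/42, 1/6 · 1/11 = 1/66, 1/6 · 3/55 = 1/110, 1/2 · 1/55 = 1/110; summing to 2/35.
Normalising, the posterior is P(box A | data) = 5/12, P(box B | data) = 35/132, P(box C | data) = 7/44, P(box D | data) = 7/44.
Averaging over the posterior, P(white next | data) = (1/5)(5/12) + (1/5)(35/132) + (1/9)(7/44) + (0)(7/44) = 61/396.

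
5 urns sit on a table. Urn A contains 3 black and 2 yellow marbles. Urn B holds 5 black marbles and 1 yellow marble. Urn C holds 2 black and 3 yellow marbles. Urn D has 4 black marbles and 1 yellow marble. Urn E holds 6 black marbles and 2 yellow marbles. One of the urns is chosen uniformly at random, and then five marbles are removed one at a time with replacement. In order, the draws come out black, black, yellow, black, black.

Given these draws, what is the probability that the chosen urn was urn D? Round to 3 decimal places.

Under each hypothesis, the probability of the observed sequence is: P(data | urn A) = (3/5)(3/5)(2/5)(3/5)(3/5) = 0.05184; P(data | urn B) = (5/6)(5/6)(1/6)(5/6)(5/6) = 0.080376; P(data | urn C) = (2/5)(2/5)(3/5)(2/5)(2/5) = 0.01536; P(data | urn D) = (4/5)(4/5)(1/5)(4/5)(4/5) = 0.08192; P(data | urn E) = (6/8)(6/8)(2/8)(6/8)(6/8) = 0.079102.
Multiplying each by its prior: 1/5 · 0.05184 = 0.010368, 1/5 · 0.080376 = 0.016075, 1/5 · 0.01536 = 0.003072, 1/5 · 0.08192 = 0.016384, 1/5 · 0.079102 = 0.01582; summing to 0.061719.
Therefore the posterior P(urn D | data) = (0.016384) / (0.061719) = 0.26546.

0.265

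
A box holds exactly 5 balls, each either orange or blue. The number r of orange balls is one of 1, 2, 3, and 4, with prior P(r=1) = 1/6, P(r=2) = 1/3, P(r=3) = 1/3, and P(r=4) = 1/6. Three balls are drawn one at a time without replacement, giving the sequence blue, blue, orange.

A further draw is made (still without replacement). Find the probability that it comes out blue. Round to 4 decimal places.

Under each hypothesis, the probability of the observed sequence is: P(data | r = 1) = (4/5)(3/4)(1/3) = 1/5; P(data | r = 2) = (3/5)(2/4)(2/3) = 1/5; P(data | r = 3) = (2/5)(1/4)(3/3) = 1/10; P(data | r = 4) = (1/5)(0/4) = 0.
Multiplying each by its prior: 1/6 · 1/5 = 1/30, 1/3 · 1/5 = 1/15, 1/3 · 1/10 = 1/30, 1/6 · 0 = 0; these sum to 2/15.
Dividing through by the total gives posterior P(r = 1 | data) = 1/4, P(r = 2 | data) = 1/2, P(r = 3 | data) = 1/4, P(r = 4 | data) = 0.
Averaging over the posterior, P(blue next | data) = (1)(1/4) + (1/2)(1/2) + (0)(1/4) = 1/2.

0.5000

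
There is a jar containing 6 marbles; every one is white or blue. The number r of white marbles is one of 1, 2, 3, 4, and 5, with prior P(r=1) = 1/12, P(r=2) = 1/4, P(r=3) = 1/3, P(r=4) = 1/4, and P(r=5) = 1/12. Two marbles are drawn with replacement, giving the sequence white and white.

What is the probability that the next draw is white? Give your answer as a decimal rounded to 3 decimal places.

0.615

Compute the likelihood of the observed sequence for each case: P(data | r = 1) = (1/6)(1/6) = 1/36; P(data | r = 2) = (2/6)(2/6) = 1/9; P(data | r = 3) = (3/6)(3/6) = 1/4; P(data | r = 4) = (4/6)(4/6) = 4/9; P(data | r = 5) = (5/6)(5/6) = 25/36.
Weighting by the prior gives 1/12 · 1/36 = 1/432, 1/4 · 1/9 = 1/36, 1/3 · 1/4 = 1/12, 1/4 · 4/9 = 1/9, 1/12 · 25/36 = 25/432; summing to 61/216.
Normalising, the posterior is P(r = 1 | data) = 1/122, P(r = 2 | data) = 6/61, P(r = 3 | data) = 18/61, P(r = 4 | data) = 24/61, P(r = 5 | data) = 25/122.
Averaging over the posterior, P(white next | data) = (1/6)(1/122) + (1/3)(6/61) + (1/2)(18/61) + (2/3)(24/61) + (5/6)(25/122) = 75/122.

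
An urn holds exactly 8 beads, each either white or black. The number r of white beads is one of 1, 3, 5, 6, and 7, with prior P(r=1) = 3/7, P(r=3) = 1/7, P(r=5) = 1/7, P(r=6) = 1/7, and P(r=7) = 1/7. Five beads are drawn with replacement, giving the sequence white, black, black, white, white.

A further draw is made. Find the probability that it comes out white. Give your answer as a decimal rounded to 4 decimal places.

Compute the likelihood of the observed sequence for each case: P(data | r = 1) = (1/8)(7/8)(7/8)(1/8)(1/8) = 0.0014954; P(data | r = 3) = (3/8)(5/8)(5/8)(3/8)(3/8) = 0.020599; P(data | r = 5) = (5/8)(3/8)(3/8)(5/8)(5/8) = 0.034332; P(data | r = 6) = (6/8)(2/8)(2/8)(6/8)(6/8) = 0.026367; P(data | r = 7) = (7/8)(1/8)(1/8)(7/8)(7/8) = 0.010468.
The prior-weighted likelihoods are 3/7 · 0.0014954 = 0.00064087, 1/7 · 0.020599 = 0.0029428, 1/7 · 0.034332 = 0.0049046, 1/7 · 0.026367 = 0.0037667, 1/7 · 0.010468 = 0.0014954; these sum to 0.01375.
The posterior is then P(r = 1 | data) = 0.046607, P(r = 3 | data) = 0.21401, P(r = 5 | data) = 0.35669, P(r = 6 | data) = 0.27394, P(r = 7 | data) = 0.10875.
So P(white next | data) = Σ P(white next | H) P(H | data) = (1/8)(0.046607) + (3/8)(0.21401) + (5/8)(0.35669) + (3/4)(0.27394) + (7/8)(0.10875) = 0.60962.

0.6096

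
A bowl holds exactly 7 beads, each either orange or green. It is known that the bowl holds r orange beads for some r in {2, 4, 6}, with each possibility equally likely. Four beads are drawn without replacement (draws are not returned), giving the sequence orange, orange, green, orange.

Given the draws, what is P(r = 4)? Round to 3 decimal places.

0.375

Compute the likelihood of the observed sequence for each case: P(data | r = 2) = (2/7)(1/6)(5/5)(0/4) = 0; P(data | r = 4) = (4/7)(3/6)(3/5)(2/4) = 3/35; P(data | r = 6) = (6/7)(5/6)(1/5)(4/4) = 1/7.
The prior-weighted likelihoods are 1/3 · 0 = 0, 1/3 · 3/35 = 1/35, 1/3 · 1/7 = 1/21; summing to 8/105.
So P(r = 4 | data) = (1/35) / (8/105) = 3/8.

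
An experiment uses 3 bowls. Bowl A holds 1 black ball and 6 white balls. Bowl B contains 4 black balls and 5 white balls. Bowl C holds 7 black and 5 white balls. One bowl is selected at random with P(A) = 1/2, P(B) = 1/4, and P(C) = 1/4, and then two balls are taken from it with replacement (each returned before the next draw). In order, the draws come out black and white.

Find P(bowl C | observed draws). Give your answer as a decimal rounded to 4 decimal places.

The likelihood of the observed sequence under each hypothesis: P(data | bowl A) = (1/7)(6/7) = 0.12245; P(data | bowl B) = (4/9)(5/9) = 0.24691; P(data | bowl C) = (7/12)(5/12) = 0.24306.
The prior-weighted likelihoods are 1/2 · 0.12245 = 0.061224, 1/4 · 0.24691 = 0.061728, 1/4 · 0.24306 = 0.060764; summing to 0.18372.
Therefore the posterior P(bowl C | data) = (0.060764) / (0.18372) = 0.33075.

0.3307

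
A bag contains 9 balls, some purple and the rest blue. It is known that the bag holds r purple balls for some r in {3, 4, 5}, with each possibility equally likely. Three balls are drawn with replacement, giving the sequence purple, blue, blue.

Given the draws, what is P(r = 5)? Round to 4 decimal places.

The likelihood of the observed sequence under each hypothesis: P(data | r = 3) = (3/9)(6/9)(6/9) = 0.14815; P(data | r = 4) = (4/9)(5/9)(5/9) = 0.13717; P(data | r = 5) = (5/9)(4/9)(4/9) = 0.10974.
The prior-weighted likelihoods are 1/3 · 0.14815 = 0.049383, 1/3 · 0.13717 = 0.045725, 1/3 · 0.10974 = 0.03658; these sum to 0.13169.
Hence P(r = 5 | data) = (0.03658) / (0.13169) = 0.27778.

0.2778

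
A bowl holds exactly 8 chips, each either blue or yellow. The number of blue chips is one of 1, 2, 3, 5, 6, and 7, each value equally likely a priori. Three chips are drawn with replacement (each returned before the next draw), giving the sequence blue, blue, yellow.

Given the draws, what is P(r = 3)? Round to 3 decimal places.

0.165

Under each hypothesis, the probability of the observed sequence is: P(data | r = 1) = (1/8)(1/8)(7/8) = 0.013672; P(data | r = 2) = (2/8)(2/8)(6/8) = 0.046875; P(data | r = 3) = (3/8)(3/8)(5/8) = 0.087891; P(data | r = 5) = (5/8)(5/8)(3/8) = 0.14648; P(data | r = 6) = (6/8)(6/8)(2/8) = 0.14062; P(data | r = 7) = (7/8)(7/8)(1/8) = 0.095703.
Multiplying each by its prior: 1/6 · 0.013672 = 0.0022786, 1/6 · 0.046875 = 0.0078125, 1/6 · 0.087891 = 0.014648, 1/6 · 0.14648 = 0.024414, 1/6 · 0.14062 = 0.023438, 1/6 · 0.095703 = 0.015951; summing to 0.088542.
Therefore the posterior P(r = 3 | data) = (0.014648) / (0.088542) = 0.16544.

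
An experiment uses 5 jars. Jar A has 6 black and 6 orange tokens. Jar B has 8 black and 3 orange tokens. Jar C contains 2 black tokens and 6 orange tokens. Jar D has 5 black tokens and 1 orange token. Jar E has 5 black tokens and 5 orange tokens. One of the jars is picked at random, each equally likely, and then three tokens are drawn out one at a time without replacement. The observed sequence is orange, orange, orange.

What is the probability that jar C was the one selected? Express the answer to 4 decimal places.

0.6645

Compute the likelihood of the observed sequence for each case: P(data | jar A) = (6/12)(5/11)(4/10) = 0.090909; P(data | jar B) = (3/11)(2/10)(1/9) = 0.0060606; P(data | jar C) = (6/8)(5/7)(4/6) = 0.35714; P(data | jar D) = (1/6)(0/5) = 0; P(data | jar E) = (5/10)(4/9)(3/8) = 0.083333.
Multiplying each by its prior: 1/5 · 0.090909 = 0.018182, 1/5 · 0.0060606 = 0.0012121, 1/5 · 0.35714 = 0.071429, 1/5 · 0 = 0, 1/5 · 0.083333 = 0.016667; these sum to 0.10749.
So P(jar C | data) = (0.071429) / (0.10749) = 0.66452.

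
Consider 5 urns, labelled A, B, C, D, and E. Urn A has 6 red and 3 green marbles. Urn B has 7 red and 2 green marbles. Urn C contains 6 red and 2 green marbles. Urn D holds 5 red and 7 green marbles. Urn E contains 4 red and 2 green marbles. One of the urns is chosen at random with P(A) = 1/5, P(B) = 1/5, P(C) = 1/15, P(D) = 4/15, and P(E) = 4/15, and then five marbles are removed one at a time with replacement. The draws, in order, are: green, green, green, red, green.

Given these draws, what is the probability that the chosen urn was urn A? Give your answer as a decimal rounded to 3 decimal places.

The likelihood of the observed sequence under each hypothesis: P(data | urn A) = (3/9)(3/9)(3/9)(6/9)(3/9) = 0.0082305; P(data | urn B) = (2/9)(2/9)(2/9)(7/9)(2/9) = 0.0018967; P(data | urn C) = (2/8)(2/8)(2/8)(6/8)(2/8) = 0.0029297; P(data | urn D) = (7/12)(7/12)(7/12)(5/12)(7/12) = 0.048245; P(data | urn E) = (2/6)(2/6)(2/6)(4/6)(2/6) = 0.0082305.
Weighting by the prior gives 1/5 · 0.0082305 = 0.0016461, 1/5 · 0.0018967 = 0.00037935, 1/15 · 0.0029297 = 0.00019531, 4/15 · 0.048245 = 0.012865, 4/15 · 0.0082305 = 0.0021948; with total 0.017281.
Therefore the posterior P(urn A | data) = (0.0016461) / (0.017281) = 0.095254.

0.095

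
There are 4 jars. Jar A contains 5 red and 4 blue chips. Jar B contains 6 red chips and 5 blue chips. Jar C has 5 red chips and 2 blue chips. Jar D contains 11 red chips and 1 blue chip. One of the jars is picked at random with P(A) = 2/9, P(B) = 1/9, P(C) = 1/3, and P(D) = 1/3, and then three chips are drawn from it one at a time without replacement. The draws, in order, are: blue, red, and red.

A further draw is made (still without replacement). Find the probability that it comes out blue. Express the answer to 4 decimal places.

0.2924

Compute the likelihood of the observed sequence for each case: P(data | jar A) = (4/9)(5/8)(4/7) = 0.15873; P(data | jar B) = (5/11)(6/10)(5/9) = 0.15152; P(data | jar C) = (2/7)(5/6)(4/5) = 0.19048; P(data | jar D) = (1/12)(11/11)(10/10) = 0.083333.
Multiplying each by its prior: 2/9 · 0.15873 = 0.035273, 1/9 · 0.15152 = 0.016835, 1/3 · 0.19048 = 0.063492, 1/3 · 0.083333 = 0.027778; these sum to 0.14338.
Normalising, the posterior is P(jar A | data) = 0.24602, P(jar B | data) = 0.11742, P(jar C | data) = 0.44283, P(jar D | data) = 0.19374.
Averaging over the posterior, P(blue next | data) = (1/2)(0.24602) + (1/2)(0.11742) + (1/4)(0.44283) + (0)(0.19374) = 0.29242.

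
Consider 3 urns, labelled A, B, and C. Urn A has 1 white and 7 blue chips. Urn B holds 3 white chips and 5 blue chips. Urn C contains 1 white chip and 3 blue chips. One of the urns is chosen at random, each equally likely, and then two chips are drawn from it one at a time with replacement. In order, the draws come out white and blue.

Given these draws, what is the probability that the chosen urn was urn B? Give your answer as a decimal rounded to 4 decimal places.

0.4412

Compute the likelihood of the observed sequence for each case: P(data | urn A) = (1/8)(7/8) = 7/64; P(data | urn B) = (3/8)(5/8) = 15/64; P(data | urn C) = (1/4)(3/4) = 3/16.
Multiplying each by its prior: 1/3 · 7/64 = 7/192, 1/3 · 15/64 = 5/64, 1/3 · 3/16 = 1/16; summing to 17/96.
So P(urn B | data) = (5/64) / (17/96) = 15/34.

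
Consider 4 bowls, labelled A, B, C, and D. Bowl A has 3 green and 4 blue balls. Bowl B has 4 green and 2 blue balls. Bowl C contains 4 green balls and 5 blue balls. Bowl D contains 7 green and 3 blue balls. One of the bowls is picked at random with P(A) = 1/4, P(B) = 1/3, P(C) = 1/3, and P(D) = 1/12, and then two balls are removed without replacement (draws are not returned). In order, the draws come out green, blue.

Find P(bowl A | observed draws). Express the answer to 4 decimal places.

0.2623

The likelihood of the observed sequence under each hypothesis: P(data | bowl A) = (3/7)(4/6) = 0.28571; P(data | bowl B) = (4/6)(2/5) = 0.26667; P(data | bowl C) = (4/9)(5/8) = 0.27778; P(data | bowl D) = (7/10)(3/9) = 0.23333.
The prior-weighted likelihoods are 1/4 · 0.28571 = 0.071429, 1/3 · 0.26667 = 0.088889, 1/3 · 0.27778 = 0.092593, 1/12 · 0.23333 = 0.019444; summing to 0.27235.
So P(bowl A | data) = (0.071429) / (0.27235) = 0.26226.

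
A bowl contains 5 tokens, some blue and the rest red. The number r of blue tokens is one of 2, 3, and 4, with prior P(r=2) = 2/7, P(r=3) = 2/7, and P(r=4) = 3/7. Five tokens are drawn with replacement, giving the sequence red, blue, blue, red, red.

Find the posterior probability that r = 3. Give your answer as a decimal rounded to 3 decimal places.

Compute the likelihood of the observed sequence for each case: P(data | r = 2) = (3/5)(2/5)(2/5)(3/5)(3/5) = 0.03456; P(data | r = 3) = (2/5)(3/5)(3/5)(2/5)(2/5) = 0.02304; P(data | r = 4) = (1/5)(4/5)(4/5)(1/5)(1/5) = 0.00512.
Multiplying each by its prior: 2/7 · 0.03456 = 0.0098743, 2/7 · 0.02304 = 0.0065829, 3/7 · 0.00512 = 0.0021943; summing to 0.018651.
By Bayes' rule, P(r = 3 | data) = (0.0065829) / (0.018651) = 0.35294.

0.353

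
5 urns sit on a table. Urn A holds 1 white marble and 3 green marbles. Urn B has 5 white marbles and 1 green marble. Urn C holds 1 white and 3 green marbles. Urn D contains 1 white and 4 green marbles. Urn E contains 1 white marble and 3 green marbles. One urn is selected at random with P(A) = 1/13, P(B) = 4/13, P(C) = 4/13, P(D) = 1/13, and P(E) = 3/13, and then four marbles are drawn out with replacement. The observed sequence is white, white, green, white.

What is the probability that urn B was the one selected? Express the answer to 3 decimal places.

Compute the likelihood of the observed sequence for each case: P(data | urn A) = (1/4)(1/4)(3/4)(1/4) = 0.011719; P(data | urn B) = (5/6)(5/6)(1/6)(5/6) = 0.096451; P(data | urn C) = (1/4)(1/4)(3/4)(1/4) = 0.011719; P(data | urn D) = (1/5)(1/5)(4/5)(1/5) = 0.0064; P(data | urn E) = (1/4)(1/4)(3/4)(1/4) = 0.011719.
Multiplying each by its prior: 1/13 · 0.011719 = 0.00090144, 4/13 · 0.096451 = 0.029677, 4/13 · 0.011719 = 0.0036058, 1/13 · 0.0064 = 0.00049231, 3/13 · 0.011719 = 0.0027043; these sum to 0.037381.
Therefore the posterior P(urn B | data) = (0.029677) / (0.037381) = 0.79391.

0.794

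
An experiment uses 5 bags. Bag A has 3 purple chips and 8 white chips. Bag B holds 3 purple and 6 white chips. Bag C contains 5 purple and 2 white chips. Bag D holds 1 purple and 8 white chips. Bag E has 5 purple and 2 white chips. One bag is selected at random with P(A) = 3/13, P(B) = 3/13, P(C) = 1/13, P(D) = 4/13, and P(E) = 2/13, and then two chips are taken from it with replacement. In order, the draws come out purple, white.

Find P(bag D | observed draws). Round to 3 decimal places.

0.174

For each hypothesis, P(data | H) works out to: P(data | bag A) = (3/11)(8/11) = 0.19835; P(data | bag B) = (3/9)(6/9) = 0.22222; P(data | bag C) = (5/7)(2/7) = 0.20408; P(data | bag D) = (1/9)(8/9) = 0.098765; P(data | bag E) = (5/7)(2/7) = 0.20408.
Weighting by the prior gives 3/13 · 0.19835 = 0.045772, 3/13 · 0.22222 = 0.051282, 1/13 · 0.20408 = 0.015699, 4/13 · 0.098765 = 0.030389, 2/13 · 0.20408 = 0.031397; with total 0.17454.
So P(bag D | data) = (0.030389) / (0.17454) = 0.17411.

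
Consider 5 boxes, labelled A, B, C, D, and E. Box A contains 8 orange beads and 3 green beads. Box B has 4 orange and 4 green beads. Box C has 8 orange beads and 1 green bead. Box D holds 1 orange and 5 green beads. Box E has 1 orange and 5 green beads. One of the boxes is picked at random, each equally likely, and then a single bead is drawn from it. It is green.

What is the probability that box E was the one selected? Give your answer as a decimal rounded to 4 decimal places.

0.3267

The likelihood of this draw under each hypothesis: P(data | box A) = (3/11) = 3/11; P(data | box B) = (4/8) = 1/2; P(data | box C) = (1/9) = 1/9; P(data | box D) = (5/6) = 5/6; P(data | box E) = (5/6) = 5/6.
The prior-weighted likelihoods are 1/5 · 3/11 = 3/55, 1/5 · 1/2 = 1/10, 1/5 · 1/9 = 1/45, 1/5 · 5/6 = 1/6, 1/5 · 5/6 = 1/6; summing to 101/198.
So P(box E | data) = (1/6) / (101/198) = 33/101.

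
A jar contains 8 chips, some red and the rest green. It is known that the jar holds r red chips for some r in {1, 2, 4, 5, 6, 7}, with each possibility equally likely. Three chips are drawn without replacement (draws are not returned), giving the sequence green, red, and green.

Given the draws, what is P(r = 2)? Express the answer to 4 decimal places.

Under each hypothesis, the probability of the observed sequence is: P(data | r = 1) = (7/8)(1/7)(6/6) = 1/8; P(data | r = 2) = (6/8)(2/7)(5/6) = 5/28; P(data | r = 4) = (4/8)(4/7)(3/6) = 1/7; P(data | r = 5) = (3/8)(5/7)(2/6) = 5/56; P(data | r = 6) = (2/8)(6/7)(1/6) = 1/28; P(data | r = 7) = (1/8)(7/7)(0/6) = 0.
The prior-weighted likelihoods are 1/6 · 1/8 = 1/48, 1/6 · 5/28 = 5/168, 1/6 · 1/7 = 1/42, 1/6 · 5/56 = 5/336, 1/6 · 1/28 = 1/168, 1/6 · 0 = 0; these sum to 2/21.
Hence P(r = 2 | data) = (5/168) / (2/21) = 5/16.

0.3125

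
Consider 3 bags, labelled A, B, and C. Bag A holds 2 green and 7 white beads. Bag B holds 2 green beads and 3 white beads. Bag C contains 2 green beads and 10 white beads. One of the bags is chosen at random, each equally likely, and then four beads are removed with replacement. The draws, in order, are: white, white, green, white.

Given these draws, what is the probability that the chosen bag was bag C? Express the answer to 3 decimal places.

0.336

The likelihood of the observed sequence under each hypothesis: P(data | bag A) = (7/9)(7/9)(2/9)(7/9) = 0.10456; P(data | bag B) = (3/5)(3/5)(2/5)(3/5) = 0.0864; P(data | bag C) = (10/12)(10/12)(2/12)(10/12) = 0.096451.
The prior-weighted likelihoods are 1/3 · 0.10456 = 0.034852, 1/3 · 0.0864 = 0.0288, 1/3 · 0.096451 = 0.03215; summing to 0.095803.
So P(bag C | data) = (0.03215) / (0.095803) = 0.33559.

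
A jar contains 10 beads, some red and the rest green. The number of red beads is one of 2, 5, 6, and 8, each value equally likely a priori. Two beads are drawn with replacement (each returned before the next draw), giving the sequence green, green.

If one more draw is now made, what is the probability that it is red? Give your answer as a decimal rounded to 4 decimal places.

0.3495

Under each hypothesis, the probability of the observed sequence is: P(data | r = 2) = (8/10)(8/10) = 16/25; P(data | r = 5) = (5/10)(5/10) = 1/4; P(data | r = 6) = (4/10)(4/10) = 4/25; P(data | r = 8) = (2/10)(2/10) = 1/25.
Weighting by the prior gives 1/4 · 16/25 = 4/25, 1/4 · 1/4 = 1/16, 1/4 · 4/25 = 1/25, 1/4 · 1/25 = 1/100; summing to 109/400.
Normalising, the posterior is P(r = 2 | data) = 0.58716, P(r = 5 | data) = 0.22936, P(r = 6 | data) = 0.14679, P(r = 8 | data) = 0.036697.
Averaging over the posterior, P(red next | data) = (1/5)(0.58716) + (1/2)(0.22936) + (3/5)(0.14679) + (4/5)(0.036697) = 0.34954.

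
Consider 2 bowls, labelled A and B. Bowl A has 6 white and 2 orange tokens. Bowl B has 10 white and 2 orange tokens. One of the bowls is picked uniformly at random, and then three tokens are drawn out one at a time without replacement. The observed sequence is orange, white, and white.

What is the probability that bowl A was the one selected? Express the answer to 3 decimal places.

0.567

Under each hypothesis, the probability of the observed sequence is: P(data | bowl A) = (2/8)(6/7)(5/6) = 5/28; P(data | bowl B) = (2/12)(10/11)(9/10) = 3/22.
Weighting by the prior gives 1/2 · 5/28 = 5/56, 1/2 · 3/22 = 3/44; these sum to 97/616.
By Bayes' rule, P(bowl A | data) = (5/56) / (97/616) = 55/97.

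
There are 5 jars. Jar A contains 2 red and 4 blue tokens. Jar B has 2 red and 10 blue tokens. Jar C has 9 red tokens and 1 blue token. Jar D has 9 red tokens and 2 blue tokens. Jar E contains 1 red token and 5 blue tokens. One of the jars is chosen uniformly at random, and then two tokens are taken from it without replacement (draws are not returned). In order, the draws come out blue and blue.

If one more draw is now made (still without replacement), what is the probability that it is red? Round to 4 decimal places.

0.2950

For each hypothesis, P(data | H) works out to: P(data | jar A) = (4/6)(3/5) = 2/5; P(data | jar B) = (10/12)(9/11) = 15/22; P(data | jar C) = (1/10)(0/9) = 0; P(data | jar D) = (2/11)(1/10) = 1/55; P(data | jar E) = (5/6)(4/5) = 2/3.
The prior-weighted likelihoods are 1/5 · 2/5 = 2/25, 1/5 · 15/22 = 3/22, 1/5 · 0 = 0, 1/5 · 1/55 = 1/275, 1/5 · 2/3 = 2/15; these sum to 53/150.
The posterior is then P(jar A | data) = 12/53, P(jar B | data) = 225/583, P(jar C | data) = 0, P(jar D | data) = 6/583, P(jar E | data) = 20/53.
The predictive probability is P(red next | data) = (1/2)(12/53) + (1/5)(225/583) + (1)(6/583) + (1/4)(20/53) = 172/583.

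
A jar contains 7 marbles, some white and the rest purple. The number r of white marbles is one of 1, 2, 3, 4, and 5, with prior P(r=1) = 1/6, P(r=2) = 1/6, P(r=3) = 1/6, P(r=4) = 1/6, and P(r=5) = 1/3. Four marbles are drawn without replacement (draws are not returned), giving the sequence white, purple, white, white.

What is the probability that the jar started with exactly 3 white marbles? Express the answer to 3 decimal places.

Compute the likelihood of the observed sequence for each case: P(data | r = 1) = (1/7)(6/6)(0/5) = 0; P(data | r = 2) = (2/7)(5/6)(1/5)(0/4) = 0; P(data | r = 3) = (3/7)(4/6)(2/5)(1/4) = 1/35; P(data | r = 4) = (4/7)(3/6)(3/5)(2/4) = 3/35; P(data | r = 5) = (5/7)(2/6)(4/5)(3/4) = 1/7.
The prior-weighted likelihoods are 1/6 · 0 = 0, 1/6 · 0 = 0, 1/6 · 1/35 = 1/210, 1/6 · 3/35 = 1/70, 1/3 · 1/7 = 1/21; summing to 1/15.
Therefore the posterior P(r = 3 | data) = (1/210) / (1/15) = 1/14.

0.071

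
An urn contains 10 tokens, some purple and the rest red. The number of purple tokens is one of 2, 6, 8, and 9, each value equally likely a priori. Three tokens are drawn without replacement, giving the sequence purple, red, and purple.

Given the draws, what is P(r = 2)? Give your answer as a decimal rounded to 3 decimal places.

Compute the likelihood of the observed sequence for each case: P(data | r = 2) = (2/10)(8/9)(1/8) = 1/45; P(data | r = 6) = (6/10)(4/9)(5/8) = 1/6; P(data | r = 8) = (8/10)(2/9)(7/8) = 7/45; P(data | r = 9) = (9/10)(1/9)(8/8) = 1/10.
Weighting by the prior gives 1/4 · 1/45 = 1/180, 1/4 · 1/6 = 1/24, 1/4 · 7/45 = 7/180, 1/4 · 1/10 = 1/40; these sum to 1/9.
By Bayes' rule, P(r = 2 | data) = (1/180) / (1/9) = 1/20.

0.050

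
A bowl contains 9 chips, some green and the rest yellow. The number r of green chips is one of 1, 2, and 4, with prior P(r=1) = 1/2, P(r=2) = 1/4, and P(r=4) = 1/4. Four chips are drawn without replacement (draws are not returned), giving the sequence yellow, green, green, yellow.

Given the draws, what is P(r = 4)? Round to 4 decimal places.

Compute the likelihood of the observed sequence for each case: P(data | r = 1) = (8/9)(1/8)(0/7) = 0; P(data | r = 2) = (7/9)(2/8)(1/7)(6/6) = 1/36; P(data | r = 4) = (5/9)(4/8)(3/7)(4/6) = 5/63.
Multiplying each by its prior: 1/2 · 0 = 0, 1/4 · 1/36 = 1/144, 1/4 · 5/63 = 5/252; with total 3/112.
Therefore the posterior P(r = 4 | data) = (5/252) / (3/112) = 20/27.

0.7407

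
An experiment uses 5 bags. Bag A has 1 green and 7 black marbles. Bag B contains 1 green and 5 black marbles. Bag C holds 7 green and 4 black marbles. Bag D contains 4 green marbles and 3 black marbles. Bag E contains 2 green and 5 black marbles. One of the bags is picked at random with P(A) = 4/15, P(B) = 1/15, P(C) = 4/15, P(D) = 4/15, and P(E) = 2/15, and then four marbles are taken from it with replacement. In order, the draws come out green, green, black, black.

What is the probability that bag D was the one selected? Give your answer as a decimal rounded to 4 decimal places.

Under each hypothesis, the probability of the observed sequence is: P(data | bag A) = (1/8)(1/8)(7/8)(7/8) = 0.011963; P(data | bag B) = (1/6)(1/6)(5/6)(5/6) = 0.01929; P(data | bag C) = (7/11)(7/11)(4/11)(4/11) = 0.053548; P(data | bag D) = (4/7)(4/7)(3/7)(3/7) = 0.059975; P(data | bag E) = (2/7)(2/7)(5/7)(5/7) = 0.041649.
Weighting by the prior gives 4/15 · 0.011963 = 0.0031901, 1/15 · 0.01929 = 0.001286, 4/15 · 0.053548 = 0.01428, 4/15 · 0.059975 = 0.015993, 2/15 · 0.041649 = 0.0055532; summing to 0.040302.
Hence P(bag D | data) = (0.015993) / (0.040302) = 0.39684.

0.3968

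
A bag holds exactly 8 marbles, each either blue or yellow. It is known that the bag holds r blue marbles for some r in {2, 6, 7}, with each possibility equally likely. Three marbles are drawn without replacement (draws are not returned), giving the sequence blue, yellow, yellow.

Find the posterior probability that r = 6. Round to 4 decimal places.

Under each hypothesis, the probability of the observed sequence is: P(data | r = 2) = (2/8)(6/7)(5/6) = 5/28; P(data | r = 6) = (6/8)(2/7)(1/6) = 1/28; P(data | r = 7) = (7/8)(1/7)(0/6) = 0.
Weighting by the prior gives 1/3 · 5/28 = 5/84, 1/3 · 1/28 = 1/84, 1/3 · 0 = 0; with total 1/14.
Hence P(r = 6 | data) = (1/84) / (1/14) = 1/6.

0.1667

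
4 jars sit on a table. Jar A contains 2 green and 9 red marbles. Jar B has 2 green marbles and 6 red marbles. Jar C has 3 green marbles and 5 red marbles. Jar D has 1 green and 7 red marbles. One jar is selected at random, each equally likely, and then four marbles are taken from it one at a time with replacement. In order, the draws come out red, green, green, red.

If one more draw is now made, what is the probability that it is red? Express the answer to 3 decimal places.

The likelihood of the observed sequence under each hypothesis: P(data | jar A) = (9/11)(2/11)(2/11)(9/11) = 0.02213; P(data | jar B) = (6/8)(2/8)(2/8)(6/8) = 0.035156; P(data | jar C) = (5/8)(3/8)(3/8)(5/8) = 0.054932; P(data | jar D) = (7/8)(1/8)(1/8)(7/8) = 0.011963.
Multiplying each by its prior: 1/4 · 0.02213 = 0.0055324, 1/4 · 0.035156 = 0.0087891, 1/4 · 0.054932 = 0.013733, 1/4 · 0.011963 = 0.0029907; these sum to 0.031045.
Dividing through by the total gives posterior P(jar A | data) = 0.17821, P(jar B | data) = 0.28311, P(jar C | data) = 0.44235, P(jar D | data) = 0.096335.
The predictive probability is P(red next | data) = (9/11)(0.17821) + (3/4)(0.28311) + (5/8)(0.44235) + (7/8)(0.096335) = 0.7189.

0.719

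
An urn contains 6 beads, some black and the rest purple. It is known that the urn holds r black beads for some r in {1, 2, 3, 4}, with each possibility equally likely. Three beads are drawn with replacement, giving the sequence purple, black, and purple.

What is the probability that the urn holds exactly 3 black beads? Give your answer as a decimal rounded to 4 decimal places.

The likelihood of the observed sequence under each hypothesis: P(data | r = 1) = (5/6)(1/6)(5/6) = 25/216; P(data | r = 2) = (4/6)(2/6)(4/6) = 4/27; P(data | r = 3) = (3/6)(3/6)(3/6) = 1/8; P(data | r = 4) = (2/6)(4/6)(2/6) = 2/27.
Multiplying each by its prior: 1/4 · 25/216 = 25/864, 1/4 · 4/27 = 1/27, 1/4 · 1/8 = 1/32, 1/4 · 2/27 = 1/54; these sum to 25/216.
Hence P(r = 3 | data) = (1/32) / (25/216) = 27/100.

0.2700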